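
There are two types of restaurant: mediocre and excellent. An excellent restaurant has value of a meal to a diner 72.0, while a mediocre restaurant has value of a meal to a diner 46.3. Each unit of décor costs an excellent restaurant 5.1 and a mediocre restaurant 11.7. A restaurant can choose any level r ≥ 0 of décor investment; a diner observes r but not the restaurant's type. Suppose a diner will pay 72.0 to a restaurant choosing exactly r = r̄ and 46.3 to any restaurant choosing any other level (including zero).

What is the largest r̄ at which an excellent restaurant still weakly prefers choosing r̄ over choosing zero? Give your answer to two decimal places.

Choosing r̄ yields the excellent type 72.0 − 5.1·r̄; choosing zero yields 46.3.
The excellent type is indifferent at 72.0 − 5.1·r̄ = 46.3, i.e. r̄ = (72.0 − 46.3) / 5.1 ≈ 5.04.
For any r̄ above 5.04 the excellent type would rather pool at zero, so separation collapses.

5.04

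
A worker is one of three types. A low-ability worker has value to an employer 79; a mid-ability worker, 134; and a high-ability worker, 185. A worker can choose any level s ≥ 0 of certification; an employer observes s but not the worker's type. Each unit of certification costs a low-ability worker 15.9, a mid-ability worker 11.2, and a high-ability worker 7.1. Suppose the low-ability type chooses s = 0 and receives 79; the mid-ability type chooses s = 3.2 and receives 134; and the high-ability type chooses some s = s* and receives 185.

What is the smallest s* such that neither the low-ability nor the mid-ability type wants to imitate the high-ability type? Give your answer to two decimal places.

7.75

Mid-ability type (on-path payoff 134 − 11.2×3.2 = 98.16) won't mimic when 98.16 ≥ 185 − 11.2·s*, i.e. s* ≥ 7.75.
Low-ability type (on-path payoff 79) won't mimic when 79 ≥ 185 − 15.9·s*, i.e. s* ≥ 6.67.
Both must hold, so s* = max(6.67, 7.75) = 7.75. The mid-ability type's constraint binds.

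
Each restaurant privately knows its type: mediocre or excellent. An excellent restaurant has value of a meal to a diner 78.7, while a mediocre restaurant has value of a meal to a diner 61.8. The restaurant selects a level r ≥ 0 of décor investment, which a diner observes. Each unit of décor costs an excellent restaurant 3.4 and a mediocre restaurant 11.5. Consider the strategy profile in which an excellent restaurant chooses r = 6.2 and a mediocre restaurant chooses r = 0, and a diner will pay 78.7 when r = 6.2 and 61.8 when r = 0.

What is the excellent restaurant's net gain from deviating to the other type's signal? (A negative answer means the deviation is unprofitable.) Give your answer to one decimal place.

Playing r = 6.2 the excellent restaurant receives 78.7 − 3.4 × 6.2 = 57.62.
Deviating to r = 0 yields 61.8 instead.
Gain from deviating: 61.8 − 57.62 = 4.18, i.e. 4.2 to one decimal place.
The gain is positive, so the excellent type's incentive-compatibility constraint is violated — this profile is not a separating equilibrium.

4.2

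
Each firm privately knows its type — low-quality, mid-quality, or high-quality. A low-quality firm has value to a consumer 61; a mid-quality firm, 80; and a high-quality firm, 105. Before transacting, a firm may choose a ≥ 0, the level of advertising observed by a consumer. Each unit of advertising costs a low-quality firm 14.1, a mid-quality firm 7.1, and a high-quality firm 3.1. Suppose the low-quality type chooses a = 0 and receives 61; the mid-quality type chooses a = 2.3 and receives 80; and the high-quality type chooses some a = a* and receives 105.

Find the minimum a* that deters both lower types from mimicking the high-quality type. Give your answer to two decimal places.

Low-quality type (on-path payoff 61) won't mimic when 61 ≥ 105 − 14.1·a*, i.e. a* ≥ 3.12.
Mid-quality type (on-path payoff 80 − 7.1×2.3 = 63.67) won't mimic when 63.67 ≥ 105 − 7.1·a*, i.e. a* ≥ 5.82.
Both must hold, so a* = max(3.12, 5.82) = 5.82. The mid-quality type's constraint binds.

5.82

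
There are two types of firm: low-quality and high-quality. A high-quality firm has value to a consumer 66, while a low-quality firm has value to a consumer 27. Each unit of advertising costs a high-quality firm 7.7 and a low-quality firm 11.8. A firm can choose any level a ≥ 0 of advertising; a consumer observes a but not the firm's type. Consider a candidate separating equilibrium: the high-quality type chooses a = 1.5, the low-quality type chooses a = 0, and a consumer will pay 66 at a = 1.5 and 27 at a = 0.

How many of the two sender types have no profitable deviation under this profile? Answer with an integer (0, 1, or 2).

High-quality type: signal → 66 − 7.7 × 1.5 = 54.45; deviate to 0 → 27. IC holds (54.45 ≥ 27).
Low-quality type: stay at 0 → 27; mimic → 66 − 11.8 × 1.5 = 48.3. IC fails (27 < 48.3).
1 of 2 constraints hold, so this profile is not an equilibrium.

1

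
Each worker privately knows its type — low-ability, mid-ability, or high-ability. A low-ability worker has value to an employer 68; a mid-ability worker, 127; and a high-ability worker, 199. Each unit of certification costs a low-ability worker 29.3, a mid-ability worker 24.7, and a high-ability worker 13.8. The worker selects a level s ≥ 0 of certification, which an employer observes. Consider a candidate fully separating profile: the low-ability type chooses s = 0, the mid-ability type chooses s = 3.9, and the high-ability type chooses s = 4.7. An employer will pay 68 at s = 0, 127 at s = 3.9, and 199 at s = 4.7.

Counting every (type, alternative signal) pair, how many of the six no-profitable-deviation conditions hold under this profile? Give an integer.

High-ability (own payoff 199 − 13.8×4.7 = 134.14): to s=0 gives 68 → no gain ✓; to s=3.9 gives 127 − 13.8×3.9 = 73.18 → no gain ✓.
Mid-ability (own payoff 127 − 24.7×3.9 = 30.67): to s=0 gives 68 → profitable ✗; to s=4.7 gives 199 − 24.7×4.7 = 82.91 → profitable ✗.
Low-ability (own payoff 68): to s=3.9 gives 127 − 29.3×3.9 = 12.73 → no gain ✓; to s=4.7 gives 199 − 29.3×4.7 = 61.29 → no gain ✓.
4 of the 6 constraints hold; not an equilibrium.

4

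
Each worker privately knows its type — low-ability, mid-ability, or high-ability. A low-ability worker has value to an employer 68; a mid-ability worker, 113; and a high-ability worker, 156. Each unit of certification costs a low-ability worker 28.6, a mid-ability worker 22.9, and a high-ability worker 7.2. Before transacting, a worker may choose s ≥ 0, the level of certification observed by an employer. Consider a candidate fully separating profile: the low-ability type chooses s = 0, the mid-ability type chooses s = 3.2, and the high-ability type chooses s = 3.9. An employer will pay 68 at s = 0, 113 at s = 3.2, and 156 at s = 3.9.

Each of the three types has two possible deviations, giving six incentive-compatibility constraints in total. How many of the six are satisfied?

High-ability (own payoff 156 − 7.2×3.9 = 127.92): to s=0 gives 68 → no gain ✓; to s=3.2 gives 113 − 7.2×3.2 = 89.96 → no gain ✓.
Mid-ability (own payoff 113 − 22.9×3.2 = 39.72): to s=0 gives 68 → profitable ✗; to s=3.9 gives 156 − 22.9×3.9 = 66.69 → profitable ✗.
Low-ability (own payoff 68): to s=3.2 gives 113 − 28.6×3.2 = 21.48 → no gain ✓; to s=3.9 gives 156 − 28.6×3.9 = 44.46 → no gain ✓.
4 of the 6 constraints hold; not an equilibrium.

4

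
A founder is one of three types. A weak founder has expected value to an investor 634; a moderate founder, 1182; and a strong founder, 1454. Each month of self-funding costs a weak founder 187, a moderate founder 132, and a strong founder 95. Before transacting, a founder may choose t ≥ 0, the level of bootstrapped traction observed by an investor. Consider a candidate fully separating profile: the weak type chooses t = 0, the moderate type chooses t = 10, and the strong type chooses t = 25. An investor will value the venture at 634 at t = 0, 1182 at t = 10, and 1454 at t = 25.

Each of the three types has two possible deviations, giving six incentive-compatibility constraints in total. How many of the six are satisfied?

Strong (own payoff 1454 − 95×25 = -921): to t=0 gives 634 → profitable ✗; to t=10 gives 1182 − 95×10 = 232 → profitable ✗.
Moderate (own payoff 1182 − 132×10 = -138): to t=0 gives 634 → profitable ✗; to t=25 gives 1454 − 132×25 = -1846 → no gain ✓.
Weak (own payoff 634): to t=10 gives 1182 − 187×10 = -688 → no gain ✓; to t=25 gives 1454 − 187×25 = -3221 → no gain ✓.
3 of the 6 constraints hold; not an equilibrium.

3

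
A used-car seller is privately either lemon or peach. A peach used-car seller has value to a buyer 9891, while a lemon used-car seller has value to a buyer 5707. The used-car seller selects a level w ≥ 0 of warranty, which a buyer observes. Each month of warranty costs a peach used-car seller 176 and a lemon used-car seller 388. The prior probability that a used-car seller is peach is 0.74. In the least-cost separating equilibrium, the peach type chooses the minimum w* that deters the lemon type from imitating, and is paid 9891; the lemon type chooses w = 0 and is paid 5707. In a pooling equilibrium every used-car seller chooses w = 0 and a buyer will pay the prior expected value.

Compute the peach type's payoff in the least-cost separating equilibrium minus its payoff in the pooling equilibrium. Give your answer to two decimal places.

-810.06

Least-cost separating signal: w* solves 5707 = 9891 − 388·w*, so w* = (9891 − 5707)/388 ≈ 10.7835.
Peach type's separating payoff: 9891 − 176 × w* = 9891 − 176 × (9891 − 5707)/388 = 9891 − 736384/388 ≈ 7993.1031.
Pooling payoff: 0.74 × 9891 + 0.26 × 5707 = 8803.16.
Difference: 7993.1031 − 8803.16 = -810.0569, i.e. -810.06 to two decimal places.
The peach type would prefer the pooling outcome.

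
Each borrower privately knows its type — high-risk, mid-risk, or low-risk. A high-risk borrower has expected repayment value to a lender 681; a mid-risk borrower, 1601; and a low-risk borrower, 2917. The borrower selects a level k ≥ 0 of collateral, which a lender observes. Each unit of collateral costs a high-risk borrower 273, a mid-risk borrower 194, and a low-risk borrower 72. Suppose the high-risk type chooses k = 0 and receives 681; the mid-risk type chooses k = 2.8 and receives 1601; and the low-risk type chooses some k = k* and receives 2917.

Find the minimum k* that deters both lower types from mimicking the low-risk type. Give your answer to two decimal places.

9.58

Mid-risk type (on-path payoff 1601 − 194×2.8 = 1057.8) won't mimic when 1057.8 ≥ 2917 − 194·k*, i.e. k* ≥ 9.58.
High-risk type (on-path payoff 681) won't mimic when 681 ≥ 2917 − 273·k*, i.e. k* ≥ 8.19.
Both must hold, so k* = max(8.19, 9.58) = 9.58. The mid-risk type's constraint binds.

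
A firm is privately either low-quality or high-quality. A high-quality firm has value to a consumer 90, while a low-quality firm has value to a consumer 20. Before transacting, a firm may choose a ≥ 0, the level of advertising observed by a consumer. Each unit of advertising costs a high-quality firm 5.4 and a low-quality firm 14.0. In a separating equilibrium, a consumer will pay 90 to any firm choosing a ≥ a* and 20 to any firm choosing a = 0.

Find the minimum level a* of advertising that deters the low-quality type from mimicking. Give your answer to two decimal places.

5.00

A low-quality firm choosing a = 0 receives 20.
Imitating at a* instead would pay 90 at cost 14.0·a*, netting 90 − 14.0·a*.
Indifference: 20 = 90 − 14.0·a*, so a* = (90 − 20) / 14.0 = 5.00.
At a* the low-quality type's incentive constraint just binds; the high-quality type strictly prefers a* since its per-unit cost is lower.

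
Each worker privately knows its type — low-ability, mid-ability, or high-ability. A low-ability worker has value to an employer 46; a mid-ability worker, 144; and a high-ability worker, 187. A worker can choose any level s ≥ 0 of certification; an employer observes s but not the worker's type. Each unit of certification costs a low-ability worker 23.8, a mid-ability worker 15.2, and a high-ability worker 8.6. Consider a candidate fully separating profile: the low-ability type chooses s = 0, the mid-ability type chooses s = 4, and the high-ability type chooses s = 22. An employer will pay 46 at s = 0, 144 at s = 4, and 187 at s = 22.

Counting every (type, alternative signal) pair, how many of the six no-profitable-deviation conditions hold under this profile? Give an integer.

3

Low-ability (own payoff 46): to s=4 gives 144 − 23.8×4 = 48.8 → profitable ✗; to s=22 gives 187 − 23.8×22 = -336.6 → no gain ✓.
Mid-ability (own payoff 144 − 15.2×4 = 83.2): to s=0 gives 46 → no gain ✓; to s=22 gives 187 − 15.2×22 = -147.4 → no gain ✓.
High-ability (own payoff 187 − 8.6×22 = -2.2): to s=0 gives 46 → profitable ✗; to s=4 gives 144 − 8.6×4 = 109.6 → profitable ✗.
3 of the 6 constraints hold; not an equilibrium.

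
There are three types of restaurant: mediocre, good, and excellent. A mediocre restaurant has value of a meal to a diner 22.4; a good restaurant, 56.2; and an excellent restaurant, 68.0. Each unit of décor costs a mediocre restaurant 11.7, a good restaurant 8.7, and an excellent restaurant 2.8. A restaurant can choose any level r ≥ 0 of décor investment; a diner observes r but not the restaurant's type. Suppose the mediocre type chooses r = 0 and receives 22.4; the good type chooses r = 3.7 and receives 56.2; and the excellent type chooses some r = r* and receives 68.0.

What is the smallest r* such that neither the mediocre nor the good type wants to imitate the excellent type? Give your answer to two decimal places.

Mediocre type (on-path payoff 22.4) won't mimic when 22.4 ≥ 68.0 − 11.7·r*, i.e. r* ≥ 3.90.
Good type (on-path payoff 56.2 − 8.7×3.7 = 24.01) won't mimic when 24.01 ≥ 68.0 − 8.7·r*, i.e. r* ≥ 5.06.
Both must hold, so r* = max(3.90, 5.06) = 5.06. The good type's constraint binds.

5.06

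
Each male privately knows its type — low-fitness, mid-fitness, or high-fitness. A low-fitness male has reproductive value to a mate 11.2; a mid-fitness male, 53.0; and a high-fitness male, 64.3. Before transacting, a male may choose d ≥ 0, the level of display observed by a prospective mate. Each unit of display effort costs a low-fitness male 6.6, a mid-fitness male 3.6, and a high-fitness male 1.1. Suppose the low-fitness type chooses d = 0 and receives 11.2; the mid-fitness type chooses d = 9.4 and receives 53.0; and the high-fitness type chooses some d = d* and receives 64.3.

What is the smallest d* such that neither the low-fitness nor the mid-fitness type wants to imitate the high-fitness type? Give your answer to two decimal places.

Low-fitness type (on-path payoff 11.2) won't mimic when 11.2 ≥ 64.3 − 6.6·d*, i.e. d* ≥ 8.05.
Mid-fitness type (on-path payoff 53.0 − 3.6×9.4 = 19.16) won't mimic when 19.16 ≥ 64.3 − 3.6·d*, i.e. d* ≥ 12.54.
Both must hold, so d* = max(8.05, 12.54) = 12.54. The mid-fitness type's constraint binds.

12.54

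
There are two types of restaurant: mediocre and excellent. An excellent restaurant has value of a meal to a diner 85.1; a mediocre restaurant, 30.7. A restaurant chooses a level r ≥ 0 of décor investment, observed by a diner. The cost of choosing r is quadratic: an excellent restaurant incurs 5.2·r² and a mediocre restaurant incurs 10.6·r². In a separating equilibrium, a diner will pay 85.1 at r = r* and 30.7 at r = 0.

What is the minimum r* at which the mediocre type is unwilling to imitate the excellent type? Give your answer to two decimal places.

The mediocre type at r = 0 receives 30.7; imitating at r* yields 85.1 − 10.6·r*².
Indifference: 30.7 = 85.1 − 10.6·r*², so r*² = (85.1 − 30.7) / 10.6 ≈ 5.1321.
r* = √5.1321 ≈ 2.27.

2.27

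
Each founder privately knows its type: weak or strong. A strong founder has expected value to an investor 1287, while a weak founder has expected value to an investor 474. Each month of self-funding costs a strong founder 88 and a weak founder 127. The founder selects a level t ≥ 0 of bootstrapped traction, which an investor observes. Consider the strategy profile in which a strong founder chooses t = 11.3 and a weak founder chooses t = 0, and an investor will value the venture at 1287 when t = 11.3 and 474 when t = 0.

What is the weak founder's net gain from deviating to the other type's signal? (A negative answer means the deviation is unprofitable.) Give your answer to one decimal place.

-622.1

Playing t = 0 the weak founder receives 474.
Deviating to t = 11.3 brings payment 1287 at cost 127 × 11.3 = 1435.1, netting -148.1.
Gain from deviating: -148.1 − 474 = -622.1.
The gain is negative, so the weak type's incentive-compatibility constraint is satisfied.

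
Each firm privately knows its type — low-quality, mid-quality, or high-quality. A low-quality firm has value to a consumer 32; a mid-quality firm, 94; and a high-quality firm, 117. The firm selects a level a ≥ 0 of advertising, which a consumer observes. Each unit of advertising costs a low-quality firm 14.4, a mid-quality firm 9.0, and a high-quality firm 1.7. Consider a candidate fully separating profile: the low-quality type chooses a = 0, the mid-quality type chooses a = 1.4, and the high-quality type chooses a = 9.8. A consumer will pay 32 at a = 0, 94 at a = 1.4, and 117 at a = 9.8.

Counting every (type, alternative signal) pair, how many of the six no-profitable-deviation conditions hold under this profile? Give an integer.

5

Mid-quality (own payoff 94 − 9.0×1.4 = 81.4): to a=0 gives 32 → no gain ✓; to a=9.8 gives 117 − 9.0×9.8 = 28.8 → no gain ✓.
High-quality (own payoff 117 − 1.7×9.8 = 100.34): to a=0 gives 32 → no gain ✓; to a=1.4 gives 94 − 1.7×1.4 = 91.62 → no gain ✓.
Low-quality (own payoff 32): to a=1.4 gives 94 − 14.4×1.4 = 73.84 → profitable ✗; to a=9.8 gives 117 − 14.4×9.8 = -24.12 → no gain ✓.
5 of the 6 constraints hold; not an equilibrium.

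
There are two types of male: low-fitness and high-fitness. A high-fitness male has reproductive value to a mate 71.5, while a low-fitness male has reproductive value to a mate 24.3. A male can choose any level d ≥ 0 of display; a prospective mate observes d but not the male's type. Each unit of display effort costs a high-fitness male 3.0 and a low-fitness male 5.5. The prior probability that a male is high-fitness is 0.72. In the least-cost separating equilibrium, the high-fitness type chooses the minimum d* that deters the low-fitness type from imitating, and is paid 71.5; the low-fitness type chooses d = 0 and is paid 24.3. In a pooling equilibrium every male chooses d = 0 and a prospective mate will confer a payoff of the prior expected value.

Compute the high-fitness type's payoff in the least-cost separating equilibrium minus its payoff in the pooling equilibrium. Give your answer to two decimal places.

Least-cost separating signal: d* solves 24.3 = 71.5 − 5.5·d*, so d* = (71.5 − 24.3)/5.5 ≈ 8.5818.
High-fitness type's separating payoff: 71.5 − 3.0 × d* = 71.5 − 3.0 × (71.5 − 24.3)/5.5 = 71.5 − 141.6/5.5 ≈ 45.7545.
Pooling payoff: 0.72 × 71.5 + 0.28 × 24.3 = 58.284.
Difference: 45.7545 − 58.284 = -12.5295, i.e. -12.53 to two decimal places.
The high-fitness type would prefer the pooling outcome.

-12.53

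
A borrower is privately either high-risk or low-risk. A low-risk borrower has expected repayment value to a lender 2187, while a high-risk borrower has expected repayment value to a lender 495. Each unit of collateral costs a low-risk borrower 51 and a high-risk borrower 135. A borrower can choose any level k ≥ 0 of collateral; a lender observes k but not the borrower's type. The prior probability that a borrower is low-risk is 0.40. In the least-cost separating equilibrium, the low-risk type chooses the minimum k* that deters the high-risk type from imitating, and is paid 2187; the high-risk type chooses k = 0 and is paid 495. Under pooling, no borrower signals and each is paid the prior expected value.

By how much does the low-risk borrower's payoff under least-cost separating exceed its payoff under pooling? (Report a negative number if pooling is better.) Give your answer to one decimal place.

Least-cost separating signal: k* solves 495 = 2187 − 135·k*, so k* = (2187 − 495)/135 ≈ 12.5333.
Low-risk type's separating payoff: 2187 − 51 × k* = 2187 − 51 × (2187 − 495)/135 = 2187 − 86292/135 = 1547.8.
Pooling payoff: 0.40 × 2187 + 0.60 × 495 = 1171.8.
Difference: 1547.8 − 1171.8 = 376.0.
The low-risk type prefers to separate.

376.0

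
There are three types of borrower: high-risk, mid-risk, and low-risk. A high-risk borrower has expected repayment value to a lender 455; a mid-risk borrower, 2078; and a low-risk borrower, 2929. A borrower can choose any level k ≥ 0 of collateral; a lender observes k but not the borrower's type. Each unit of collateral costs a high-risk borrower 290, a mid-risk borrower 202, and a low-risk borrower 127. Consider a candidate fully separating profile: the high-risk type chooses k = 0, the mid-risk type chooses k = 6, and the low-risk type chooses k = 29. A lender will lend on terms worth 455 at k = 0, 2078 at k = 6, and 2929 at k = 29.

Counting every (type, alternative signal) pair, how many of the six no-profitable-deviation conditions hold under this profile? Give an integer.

4

Mid-risk (own payoff 2078 − 202×6 = 866): to k=0 gives 455 → no gain ✓; to k=29 gives 2929 − 202×29 = -2929 → no gain ✓.
High-risk (own payoff 455): to k=6 gives 2078 − 290×6 = 338 → no gain ✓; to k=29 gives 2929 − 290×29 = -5481 → no gain ✓.
Low-risk (own payoff 2929 − 127×29 = -754): to k=0 gives 455 → profitable ✗; to k=6 gives 2078 − 127×6 = 1316 → profitable ✗.
4 of the 6 constraints hold; not an equilibrium.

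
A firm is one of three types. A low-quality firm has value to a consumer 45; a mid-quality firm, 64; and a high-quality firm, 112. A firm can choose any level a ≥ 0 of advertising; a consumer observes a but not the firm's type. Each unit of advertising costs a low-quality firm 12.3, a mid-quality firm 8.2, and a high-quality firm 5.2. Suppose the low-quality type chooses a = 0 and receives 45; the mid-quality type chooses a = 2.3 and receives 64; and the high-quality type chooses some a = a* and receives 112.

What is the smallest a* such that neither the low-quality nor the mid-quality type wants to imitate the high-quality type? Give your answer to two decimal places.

Low-quality type (on-path payoff 45) won't mimic when 45 ≥ 112 − 12.3·a*, i.e. a* ≥ 5.45.
Mid-quality type (on-path payoff 64 − 8.2×2.3 = 45.14) won't mimic when 45.14 ≥ 112 − 8.2·a*, i.e. a* ≥ 8.15.
Both must hold, so a* = max(5.45, 8.15) = 8.15. The mid-quality type's constraint binds.

8.15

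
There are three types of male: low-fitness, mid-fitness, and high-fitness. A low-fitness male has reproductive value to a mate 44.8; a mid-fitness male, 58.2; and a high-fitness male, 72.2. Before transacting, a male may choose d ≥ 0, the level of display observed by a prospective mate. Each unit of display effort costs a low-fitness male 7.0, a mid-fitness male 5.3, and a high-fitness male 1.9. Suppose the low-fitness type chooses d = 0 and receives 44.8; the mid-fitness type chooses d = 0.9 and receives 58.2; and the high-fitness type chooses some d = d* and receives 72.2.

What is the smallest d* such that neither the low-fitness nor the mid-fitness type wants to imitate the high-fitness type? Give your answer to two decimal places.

Low-fitness type (on-path payoff 44.8) won't mimic when 44.8 ≥ 72.2 − 7.0·d*, i.e. d* ≥ 3.91.
Mid-fitness type (on-path payoff 58.2 − 5.3×0.9 = 53.43) won't mimic when 53.43 ≥ 72.2 − 5.3·d*, i.e. d* ≥ 3.54.
Both must hold, so d* = max(3.91, 3.54) = 3.91. The low-fitness type's constraint binds.

3.91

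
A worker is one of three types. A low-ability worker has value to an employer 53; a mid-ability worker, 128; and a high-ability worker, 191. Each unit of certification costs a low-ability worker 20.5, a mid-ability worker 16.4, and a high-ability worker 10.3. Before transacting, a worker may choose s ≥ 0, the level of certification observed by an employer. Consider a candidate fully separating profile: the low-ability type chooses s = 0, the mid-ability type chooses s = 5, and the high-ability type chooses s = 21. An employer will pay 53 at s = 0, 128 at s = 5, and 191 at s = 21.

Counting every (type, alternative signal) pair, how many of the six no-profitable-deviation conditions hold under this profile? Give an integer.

Low-ability (own payoff 53): to s=5 gives 128 − 20.5×5 = 25.5 → no gain ✓; to s=21 gives 191 − 20.5×21 = -239.5 → no gain ✓.
Mid-ability (own payoff 128 − 16.4×5 = 46): to s=0 gives 53 → profitable ✗; to s=21 gives 191 − 16.4×21 = -153.4 → no gain ✓.
High-ability (own payoff 191 − 10.3×21 = -25.3): to s=0 gives 53 → profitable ✗; to s=5 gives 128 − 10.3×5 = 76.5 → profitable ✗.
3 of the 6 constraints hold; not an equilibrium.

3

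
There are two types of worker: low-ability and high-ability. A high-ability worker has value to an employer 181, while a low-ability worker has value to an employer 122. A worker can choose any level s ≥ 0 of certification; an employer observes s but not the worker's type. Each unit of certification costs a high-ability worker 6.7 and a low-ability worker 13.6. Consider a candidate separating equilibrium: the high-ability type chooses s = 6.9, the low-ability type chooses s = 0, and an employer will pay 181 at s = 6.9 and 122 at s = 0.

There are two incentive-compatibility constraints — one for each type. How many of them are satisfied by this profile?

Low-ability type: stay at 0 → 122; mimic → 181 − 13.6 × 6.9 = 87.16. IC holds (122 ≥ 87.16).
High-ability type: signal → 181 − 6.7 × 6.9 = 134.77; deviate to 0 → 122. IC holds (134.77 ≥ 122).
2 of 2 constraints hold, so this is a separating equilibrium.

2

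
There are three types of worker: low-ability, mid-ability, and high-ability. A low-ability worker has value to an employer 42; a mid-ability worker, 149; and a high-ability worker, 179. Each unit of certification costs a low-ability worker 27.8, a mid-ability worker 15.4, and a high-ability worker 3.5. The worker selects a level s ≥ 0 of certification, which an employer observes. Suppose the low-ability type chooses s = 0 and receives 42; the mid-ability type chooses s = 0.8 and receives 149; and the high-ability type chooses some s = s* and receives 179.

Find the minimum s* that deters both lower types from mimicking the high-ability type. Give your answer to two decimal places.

4.93

Mid-ability type (on-path payoff 149 − 15.4×0.8 = 136.68) won't mimic when 136.68 ≥ 179 − 15.4·s*, i.e. s* ≥ 2.75.
Low-ability type (on-path payoff 42) won't mimic when 42 ≥ 179 − 27.8·s*, i.e. s* ≥ 4.93.
Both must hold, so s* = max(4.93, 2.75) = 4.93. The low-ability type's constraint binds.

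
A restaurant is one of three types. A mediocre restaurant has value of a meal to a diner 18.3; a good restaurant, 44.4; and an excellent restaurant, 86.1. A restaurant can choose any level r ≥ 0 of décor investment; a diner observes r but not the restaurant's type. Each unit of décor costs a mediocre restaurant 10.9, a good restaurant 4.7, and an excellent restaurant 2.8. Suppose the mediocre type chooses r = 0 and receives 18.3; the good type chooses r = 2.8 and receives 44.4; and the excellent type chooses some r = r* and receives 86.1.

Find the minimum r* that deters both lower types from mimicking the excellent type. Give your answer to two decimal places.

11.67

Mediocre type (on-path payoff 18.3) won't mimic when 18.3 ≥ 86.1 − 10.9·r*, i.e. r* ≥ 6.22.
Good type (on-path payoff 44.4 − 4.7×2.8 = 31.24) won't mimic when 31.24 ≥ 86.1 − 4.7·r*, i.e. r* ≥ 11.67.
Both must hold, so r* = max(6.22, 11.67) = 11.67. The good type's constraint binds.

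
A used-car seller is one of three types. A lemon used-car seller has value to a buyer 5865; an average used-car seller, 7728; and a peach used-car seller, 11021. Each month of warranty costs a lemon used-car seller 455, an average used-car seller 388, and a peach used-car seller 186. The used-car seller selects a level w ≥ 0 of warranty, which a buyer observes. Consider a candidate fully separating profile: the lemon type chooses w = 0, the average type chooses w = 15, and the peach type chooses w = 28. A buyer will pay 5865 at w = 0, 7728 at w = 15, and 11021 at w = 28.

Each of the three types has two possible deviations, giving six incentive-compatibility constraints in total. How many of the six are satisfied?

4

Peach (own payoff 11021 − 186×28 = 5813): to w=0 gives 5865 → profitable ✗; to w=15 gives 7728 − 186×15 = 4938 → no gain ✓.
Average (own payoff 7728 − 388×15 = 1908): to w=0 gives 5865 → profitable ✗; to w=28 gives 11021 − 388×28 = 157 → no gain ✓.
Lemon (own payoff 5865): to w=15 gives 7728 − 455×15 = 903 → no gain ✓; to w=28 gives 11021 − 455×28 = -1719 → no gain ✓.
4 of the 6 constraints hold; not an equilibrium.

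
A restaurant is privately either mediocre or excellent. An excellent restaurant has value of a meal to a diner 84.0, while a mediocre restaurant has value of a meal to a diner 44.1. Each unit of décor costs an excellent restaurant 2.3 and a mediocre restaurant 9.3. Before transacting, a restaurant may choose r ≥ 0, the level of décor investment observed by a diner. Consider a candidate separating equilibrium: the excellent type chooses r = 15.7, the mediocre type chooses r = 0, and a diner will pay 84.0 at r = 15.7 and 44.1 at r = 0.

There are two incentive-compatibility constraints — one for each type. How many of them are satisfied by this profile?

2

Mediocre type: stay at 0 → 44.1; mimic → 84.0 − 9.3 × 15.7 = -62.01. IC holds (44.1 ≥ -62.01).
Excellent type: signal → 84.0 − 2.3 × 15.7 = 47.89; deviate to 0 → 44.1. IC holds (47.89 ≥ 44.1).
2 of 2 constraints hold, so this is a separating equilibrium.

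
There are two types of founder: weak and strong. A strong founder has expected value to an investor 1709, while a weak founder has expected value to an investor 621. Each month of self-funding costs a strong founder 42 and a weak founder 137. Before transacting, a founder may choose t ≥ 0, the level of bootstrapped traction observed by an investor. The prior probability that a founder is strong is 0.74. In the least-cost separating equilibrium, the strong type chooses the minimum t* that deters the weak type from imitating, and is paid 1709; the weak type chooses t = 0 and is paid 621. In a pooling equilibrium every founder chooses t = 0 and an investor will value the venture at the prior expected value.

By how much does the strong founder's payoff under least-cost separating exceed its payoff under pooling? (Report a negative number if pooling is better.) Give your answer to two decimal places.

-50.67

Least-cost separating signal: t* solves 621 = 1709 − 137·t*, so t* = (1709 − 621)/137 ≈ 7.9416.
Strong type's separating payoff: 1709 − 42 × t* = 1709 − 42 × (1709 − 621)/137 = 1709 − 45696/137 ≈ 1375.4526.
Pooling payoff: 0.74 × 1709 + 0.26 × 621 = 1426.12.
Difference: 1375.4526 − 1426.12 = -50.6674, i.e. -50.67 to two decimal places.
The strong type would prefer the pooling outcome.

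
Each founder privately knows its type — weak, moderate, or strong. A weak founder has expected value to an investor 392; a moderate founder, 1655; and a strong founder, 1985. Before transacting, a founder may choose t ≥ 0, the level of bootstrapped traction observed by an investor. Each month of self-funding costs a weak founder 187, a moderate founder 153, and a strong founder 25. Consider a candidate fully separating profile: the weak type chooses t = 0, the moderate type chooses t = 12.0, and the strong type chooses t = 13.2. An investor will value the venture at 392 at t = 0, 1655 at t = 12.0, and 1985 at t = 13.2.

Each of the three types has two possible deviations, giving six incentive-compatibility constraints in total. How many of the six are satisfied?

Moderate (own payoff 1655 − 153×12.0 = -181): to t=0 gives 392 → profitable ✗; to t=13.2 gives 1985 − 153×13.2 = -34.6 → profitable ✗.
Weak (own payoff 392): to t=12.0 gives 1655 − 187×12.0 = -589 → no gain ✓; to t=13.2 gives 1985 − 187×13.2 = -483.4 → no gain ✓.
Strong (own payoff 1985 − 25×13.2 = 1655): to t=0 gives 392 → no gain ✓; to t=12.0 gives 1655 − 25×12.0 = 1355 → no gain ✓.
4 of the 6 constraints hold; not an equilibrium.

4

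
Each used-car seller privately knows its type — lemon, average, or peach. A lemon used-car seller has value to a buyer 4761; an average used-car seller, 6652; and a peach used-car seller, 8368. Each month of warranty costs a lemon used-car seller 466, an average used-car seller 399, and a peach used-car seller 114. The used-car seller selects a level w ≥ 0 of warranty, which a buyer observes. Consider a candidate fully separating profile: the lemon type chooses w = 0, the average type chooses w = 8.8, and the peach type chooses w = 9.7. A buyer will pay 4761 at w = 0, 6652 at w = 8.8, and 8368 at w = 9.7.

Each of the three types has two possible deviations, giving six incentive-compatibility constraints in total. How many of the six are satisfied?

Average (own payoff 6652 − 399×8.8 = 3140.8): to w=0 gives 4761 → profitable ✗; to w=9.7 gives 8368 − 399×9.7 = 4497.7 → profitable ✗.
Peach (own payoff 8368 − 114×9.7 = 7262.2): to w=0 gives 4761 → no gain ✓; to w=8.8 gives 6652 − 114×8.8 = 5648.8 → no gain ✓.
Lemon (own payoff 4761): to w=8.8 gives 6652 − 466×8.8 = 2551.2 → no gain ✓; to w=9.7 gives 8368 − 466×9.7 = 3847.8 → no gain ✓.
4 of the 6 constraints hold; not an equilibrium.

4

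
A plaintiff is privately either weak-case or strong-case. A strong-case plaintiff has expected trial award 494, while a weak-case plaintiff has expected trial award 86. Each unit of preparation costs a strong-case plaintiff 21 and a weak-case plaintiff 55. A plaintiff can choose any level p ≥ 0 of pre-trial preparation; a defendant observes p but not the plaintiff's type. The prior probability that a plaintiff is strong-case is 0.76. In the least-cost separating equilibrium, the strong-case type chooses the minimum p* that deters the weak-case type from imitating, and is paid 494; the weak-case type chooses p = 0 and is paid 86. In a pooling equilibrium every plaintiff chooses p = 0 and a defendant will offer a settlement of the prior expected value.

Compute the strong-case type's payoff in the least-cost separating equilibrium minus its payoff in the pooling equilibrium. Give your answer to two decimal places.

Least-cost separating signal: p* solves 86 = 494 − 55·p*, so p* = (494 − 86)/55 ≈ 7.4182.
Strong-case type's separating payoff: 494 − 21 × p* = 494 − 21 × (494 − 86)/55 = 494 − 8568/55 ≈ 338.2182.
Pooling payoff: 0.76 × 494 + 0.24 × 86 = 396.08.
Difference: 338.2182 − 396.08 = -57.8618, i.e. -57.86 to two decimal places.
The strong-case type would prefer the pooling outcome.

-57.86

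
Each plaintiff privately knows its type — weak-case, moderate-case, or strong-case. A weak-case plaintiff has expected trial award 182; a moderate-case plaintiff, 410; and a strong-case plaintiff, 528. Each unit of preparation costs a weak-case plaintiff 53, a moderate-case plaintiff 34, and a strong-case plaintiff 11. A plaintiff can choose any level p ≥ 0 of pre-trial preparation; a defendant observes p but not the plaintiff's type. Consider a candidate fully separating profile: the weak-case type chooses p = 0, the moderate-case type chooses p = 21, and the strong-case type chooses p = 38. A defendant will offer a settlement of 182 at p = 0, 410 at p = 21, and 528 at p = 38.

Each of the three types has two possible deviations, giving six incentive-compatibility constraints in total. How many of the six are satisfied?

3

Strong-case (own payoff 528 − 11×38 = 110): to p=0 gives 182 → profitable ✗; to p=21 gives 410 − 11×21 = 179 → profitable ✗.
Weak-case (own payoff 182): to p=21 gives 410 − 53×21 = -703 → no gain ✓; to p=38 gives 528 − 53×38 = -1486 → no gain ✓.
Moderate-case (own payoff 410 − 34×21 = -304): to p=0 gives 182 → profitable ✗; to p=38 gives 528 − 34×38 = -764 → no gain ✓.
3 of the 6 constraints hold; not an equilibrium.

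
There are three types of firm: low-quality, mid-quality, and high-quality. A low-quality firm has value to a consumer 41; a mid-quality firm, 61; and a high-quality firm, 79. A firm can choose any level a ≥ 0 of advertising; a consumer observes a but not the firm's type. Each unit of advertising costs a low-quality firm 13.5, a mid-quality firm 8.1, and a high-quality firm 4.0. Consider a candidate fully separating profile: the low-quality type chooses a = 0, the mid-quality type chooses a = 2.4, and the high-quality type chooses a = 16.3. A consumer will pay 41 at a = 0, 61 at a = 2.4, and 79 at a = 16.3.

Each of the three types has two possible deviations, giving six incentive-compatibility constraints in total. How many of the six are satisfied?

High-quality (own payoff 79 − 4.0×16.3 = 13.8): to a=0 gives 41 → profitable ✗; to a=2.4 gives 61 − 4.0×2.4 = 51.4 → profitable ✗.
Low-quality (own payoff 41): to a=2.4 gives 61 − 13.5×2.4 = 28.6 → no gain ✓; to a=16.3 gives 79 − 13.5×16.3 = -141.05 → no gain ✓.
Mid-quality (own payoff 61 − 8.1×2.4 = 41.56): to a=0 gives 41 → no gain ✓; to a=16.3 gives 79 − 8.1×16.3 = -53.03 → no gain ✓.
4 of the 6 constraints hold; not an equilibrium.

4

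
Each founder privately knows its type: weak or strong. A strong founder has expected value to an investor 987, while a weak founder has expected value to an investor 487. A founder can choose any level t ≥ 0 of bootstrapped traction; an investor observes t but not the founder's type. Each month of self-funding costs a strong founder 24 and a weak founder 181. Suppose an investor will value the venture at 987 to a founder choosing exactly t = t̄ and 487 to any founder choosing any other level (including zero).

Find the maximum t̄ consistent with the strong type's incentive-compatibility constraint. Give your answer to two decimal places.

20.83

Choosing t̄ yields the strong type 987 − 24·t̄; choosing zero yields 487.
The strong type is indifferent at 987 − 24·t̄ = 487, i.e. t̄ = (987 − 487) / 24 ≈ 20.83.
For any t̄ above 20.83 the strong type would rather pool at zero, so separation collapses.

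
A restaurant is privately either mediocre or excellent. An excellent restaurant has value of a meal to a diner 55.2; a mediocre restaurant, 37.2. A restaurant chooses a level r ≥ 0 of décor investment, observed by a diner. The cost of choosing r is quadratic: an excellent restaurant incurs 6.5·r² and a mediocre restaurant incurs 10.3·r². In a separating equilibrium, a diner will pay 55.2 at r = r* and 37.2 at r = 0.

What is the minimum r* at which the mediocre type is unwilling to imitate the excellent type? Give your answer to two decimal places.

1.32

The mediocre type at r = 0 receives 37.2; imitating at r* yields 55.2 − 10.3·r*².
Indifference: 37.2 = 55.2 − 10.3·r*², so r*² = (55.2 − 37.2) / 10.3 ≈ 1.7476.
r* = √1.7476 ≈ 1.32.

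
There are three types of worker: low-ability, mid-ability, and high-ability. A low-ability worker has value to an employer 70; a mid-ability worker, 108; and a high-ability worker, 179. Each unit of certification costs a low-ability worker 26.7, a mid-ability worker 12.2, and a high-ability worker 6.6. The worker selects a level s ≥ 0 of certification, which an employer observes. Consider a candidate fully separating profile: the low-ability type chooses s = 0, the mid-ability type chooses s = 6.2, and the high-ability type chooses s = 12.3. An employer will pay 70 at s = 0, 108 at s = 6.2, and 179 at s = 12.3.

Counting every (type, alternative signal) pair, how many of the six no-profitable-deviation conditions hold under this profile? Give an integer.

High-ability (own payoff 179 − 6.6×12.3 = 97.82): to s=0 gives 70 → no gain ✓; to s=6.2 gives 108 − 6.6×6.2 = 67.08 → no gain ✓.
Low-ability (own payoff 70): to s=6.2 gives 108 − 26.7×6.2 = -57.54 → no gain ✓; to s=12.3 gives 179 − 26.7×12.3 = -149.41 → no gain ✓.
Mid-ability (own payoff 108 − 12.2×6.2 = 32.36): to s=0 gives 70 → profitable ✗; to s=12.3 gives 179 − 12.2×12.3 = 28.94 → no gain ✓.
5 of the 6 constraints hold; not an equilibrium.

5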